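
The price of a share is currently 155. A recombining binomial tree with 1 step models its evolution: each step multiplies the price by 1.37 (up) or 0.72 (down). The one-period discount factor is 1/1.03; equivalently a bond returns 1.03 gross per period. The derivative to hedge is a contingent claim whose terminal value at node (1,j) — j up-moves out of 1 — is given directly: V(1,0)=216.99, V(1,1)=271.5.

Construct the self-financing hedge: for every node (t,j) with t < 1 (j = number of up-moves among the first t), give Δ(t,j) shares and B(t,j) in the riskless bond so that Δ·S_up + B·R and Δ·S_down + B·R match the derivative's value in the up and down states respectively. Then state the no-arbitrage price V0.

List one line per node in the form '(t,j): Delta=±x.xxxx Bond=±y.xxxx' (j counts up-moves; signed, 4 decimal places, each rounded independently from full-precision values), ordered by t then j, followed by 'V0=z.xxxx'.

Risk-neutral probability p* = (R−d)/(u−d) = (1.03−0.72)/(1.37−0.72) = 0.4769.
Terminal payoffs: V(1,0)=216.9900, V(1,1)=271.5000
  t=0,j=0: stock 155.0000 → up 212.3500 (V=271.5000), down 111.6000 (V=216.9900). Price 235.9098; hedge Δ=0.5410, bond B=152.0482.
Each (Δ,B) replicates both successor values, so the strategy is self-financing and V0 is arbitrage-free.

(0,0): Delta=0.5410 Bond=152.0482
V0=235.9098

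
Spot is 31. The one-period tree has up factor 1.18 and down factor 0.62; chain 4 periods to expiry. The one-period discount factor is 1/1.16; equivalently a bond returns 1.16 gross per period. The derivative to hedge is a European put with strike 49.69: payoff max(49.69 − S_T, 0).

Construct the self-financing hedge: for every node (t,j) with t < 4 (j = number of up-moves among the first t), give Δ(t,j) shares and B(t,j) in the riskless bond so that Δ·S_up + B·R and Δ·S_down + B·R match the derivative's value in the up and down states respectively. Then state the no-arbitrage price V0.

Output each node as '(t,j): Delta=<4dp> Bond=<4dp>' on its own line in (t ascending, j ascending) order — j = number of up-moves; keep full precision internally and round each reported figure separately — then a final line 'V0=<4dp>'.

Risk-neutral probability p* = (R−d)/(u−d) = (1.16−0.62)/(1.18−0.62) = 0.9643.
Terminal values V(4,·): V(4,0)=45.1093, V(4,1)=40.9720, V(4,2)=33.0976, V(4,3)=18.1109, V(4,4)=0.0000
  t=3,j=0: stock 7.3882 → up 8.7180 (V=40.9720), down 4.5807 (V=45.1093). Price 35.4480; hedge Δ=-1.0000, bond B=42.8362.
  t=3,j=1: stock 14.0614 → up 16.5924 (V=33.0976), down 8.7180 (V=40.9720). Price 28.7749; hedge Δ=-1.0000, bond B=42.8362.
  t=3,j=2: stock 26.7619 → up 31.5791 (V=18.1109), down 16.5924 (V=33.0976). Price 16.0743; hedge Δ=-1.0000, bond B=42.8362.
  t=3,j=3: stock 50.9340 → up 60.1021 (V=0.0000), down 31.5791 (V=18.1109). Price 0.5576; hedge Δ=-0.6350, bond B=32.8985.
  t=2,j=0: stock 11.9164 → up 14.0614 (V=28.7749), down 7.3882 (V=35.4480). Price 25.0114; hedge Δ=-1.0000, bond B=36.9278.
  t=2,j=1: stock 22.6796 → up 26.7619 (V=16.0743), down 14.0614 (V=28.7749). Price 14.2482; hedge Δ=-1.0000, bond B=36.9278.
  t=2,j=2: stock 43.1644 → up 50.9340 (V=0.5576), down 26.7619 (V=16.0743). Price 0.9584; hedge Δ=-0.6419, bond B=28.6668.
  t=1,j=0: stock 19.2200 → up 22.6796 (V=14.2482), down 11.9164 (V=25.0114). Price 12.6143; hedge Δ=-1.0000, bond B=31.8343.
  t=1,j=1: stock 36.5800 → up 43.1644 (V=0.9584), down 22.6796 (V=14.2482). Price 1.2354; hedge Δ=-0.6488, bond B=24.9671.
  t=0,j=0: stock 31.0000 → up 36.5800 (V=1.2354), down 19.2200 (V=12.6143). Price 1.4153; hedge Δ=-0.6555, bond B=21.7348.
Check: Δ(0,0)·S0 + B(0,0) = 1.4153 = V0.

(0,0): Delta=-0.6555 Bond=21.7348
(1,0): Delta=-1.0000 Bond=31.8343
(1,1): Delta=-0.6488 Bond=24.9671
(2,0): Delta=-1.0000 Bond=36.9278
(2,1): Delta=-1.0000 Bond=36.9278
(2,2): Delta=-0.6419 Bond=28.6668
(3,0): Delta=-1.0000 Bond=42.8362
(3,1): Delta=-1.0000 Bond=42.8362
(3,2): Delta=-1.0000 Bond=42.8362
(3,3): Delta=-0.6350 Bond=32.8985
V0=1.4153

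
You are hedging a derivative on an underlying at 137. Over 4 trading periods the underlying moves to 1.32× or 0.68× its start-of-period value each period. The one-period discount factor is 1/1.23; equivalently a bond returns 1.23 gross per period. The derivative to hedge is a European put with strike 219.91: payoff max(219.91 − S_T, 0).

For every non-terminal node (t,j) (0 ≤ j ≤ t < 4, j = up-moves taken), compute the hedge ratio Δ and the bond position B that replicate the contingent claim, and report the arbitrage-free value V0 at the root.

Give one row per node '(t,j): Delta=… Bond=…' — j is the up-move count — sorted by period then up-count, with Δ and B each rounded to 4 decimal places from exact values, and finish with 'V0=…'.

The replicating-portfolio and risk-neutral prices coincide; use p* = (1.23−0.68)/(1.32−0.68) = 0.8594 for the latter.
Payoff layer (t=4): V(4,0)=190.6175, V(4,1)=163.0481, V(4,2)=109.5311, V(4,3)=5.6450, V(4,4)=0.0000
(3,0): S=43.0772. Δ = (V_up−V_dn)/(S_up−S_dn) = (163.0481−190.6175)/(56.8619−29.2925) = -1.0000. V = [p*·163.0481 + (1−p*)·190.6175]/1.23 = 135.7114. B = V − Δ·S = 178.7886.
(3,1): S=83.6204. Δ = (V_up−V_dn)/(S_up−S_dn) = (109.5311−163.0481)/(110.3789−56.8619) = -1.0000. V = [p*·109.5311 + (1−p*)·163.0481]/1.23 = 95.1682. B = V − Δ·S = 178.7886.
(3,2): S=162.3220. Δ = (V_up−V_dn)/(S_up−S_dn) = (5.6450−109.5311)/(214.2650−110.3789) = -1.0000. V = [p*·5.6450 + (1−p*)·109.5311]/1.23 = 16.4666. B = V − Δ·S = 178.7886.
(3,3): S=315.0956. Δ = (V_up−V_dn)/(S_up−S_dn) = (0.0000−5.6450)/(415.9262−214.2650) = -0.0280. V = [p*·0.0000 + (1−p*)·5.6450]/1.23 = 0.6454. B = V − Δ·S = 9.4657.
(2,0): S=63.3488. Δ = (V_up−V_dn)/(S_up−S_dn) = (95.1682−135.7114)/(83.6204−43.0772) = -1.0000. V = [p*·95.1682 + (1−p*)·135.7114]/1.23 = 82.0078. B = V − Δ·S = 145.3566.
(2,1): S=122.9712. Δ = (V_up−V_dn)/(S_up−S_dn) = (16.4666−95.1682)/(162.3220−83.6204) = -1.0000. V = [p*·16.4666 + (1−p*)·95.1682]/1.23 = 22.3854. B = V − Δ·S = 145.3566.
(2,2): S=238.7088. Δ = (V_up−V_dn)/(S_up−S_dn) = (0.6454−16.4666)/(315.0956−162.3220) = -0.1036. V = [p*·0.6454 + (1−p*)·16.4666]/1.23 = 2.3335. B = V − Δ·S = 27.0542.
(1,0): S=93.1600. Δ = (V_up−V_dn)/(S_up−S_dn) = (22.3854−82.0078)/(122.9712−63.3488) = -1.0000. V = [p*·22.3854 + (1−p*)·82.0078]/1.23 = 25.0161. B = V − Δ·S = 118.1761.
(1,1): S=180.8400. Δ = (V_up−V_dn)/(S_up−S_dn) = (2.3335−22.3854)/(238.7088−122.9712) = -0.1733. V = [p*·2.3335 + (1−p*)·22.3854]/1.23 = 4.1897. B = V − Δ·S = 35.5207.
(0,0): S=137.0000. Δ = (V_up−V_dn)/(S_up−S_dn) = (4.1897−25.0161)/(180.8400−93.1600) = -0.2375. V = [p*·4.1897 + (1−p*)·25.0161]/1.23 = 5.7873. B = V − Δ·S = 38.3286.
Root portfolio cost Δ·137+B reproduces V0=5.7873.

(0,0): Delta=-0.2375 Bond=38.3286
(1,0): Delta=-1.0000 Bond=118.1761
(1,1): Delta=-0.1733 Bond=35.5207
(2,0): Delta=-1.0000 Bond=145.3566
(2,1): Delta=-1.0000 Bond=145.3566
(2,2): Delta=-0.1036 Bond=27.0542
(3,0): Delta=-1.0000 Bond=178.7886
(3,1): Delta=-1.0000 Bond=178.7886
(3,2): Delta=-1.0000 Bond=178.7886
(3,3): Delta=-0.0280 Bond=9.4657
V0=5.7873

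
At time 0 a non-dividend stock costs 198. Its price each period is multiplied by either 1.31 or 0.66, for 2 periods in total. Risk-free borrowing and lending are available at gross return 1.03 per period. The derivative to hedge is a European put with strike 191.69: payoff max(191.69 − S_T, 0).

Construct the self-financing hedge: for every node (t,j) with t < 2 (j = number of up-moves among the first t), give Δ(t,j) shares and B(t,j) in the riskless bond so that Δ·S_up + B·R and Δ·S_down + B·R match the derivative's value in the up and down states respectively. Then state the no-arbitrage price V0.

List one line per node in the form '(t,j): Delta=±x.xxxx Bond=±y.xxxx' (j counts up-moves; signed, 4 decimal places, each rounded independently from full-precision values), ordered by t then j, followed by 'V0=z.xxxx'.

(0,0): Delta=-0.3641 Bond=100.0012
(1,0): Delta=-1.0000 Bond=186.1068
(1,1): Delta=-0.1216 Bond=40.1105
V0=27.9187

Risk-neutral probability p* = (R−d)/(u−d) = (1.03−0.66)/(1.31−0.66) = 0.5692.
Terminal payoffs: V(2,0)=105.4412, V(2,1)=20.4992, V(2,2)=0.0000
Node (1,0) S=130.6800: V=(p*·20.4992+(1−p*)·105.4412)/1.03=55.4268; Δ=(20.4992−105.4412)/(171.1908−86.2488)=-1.0000; B=V−Δ·S=186.1068
Node (1,1) S=259.3800: V=(p*·0.0000+(1−p*)·20.4992)/1.03=8.5732; Δ=(0.0000−20.4992)/(339.7878−171.1908)=-0.1216; B=V−Δ·S=40.1105
Node (0,0) S=198.0000: V=(p*·8.5732+(1−p*)·55.4268)/1.03=27.9187; Δ=(8.5732−55.4268)/(259.3800−130.6800)=-0.3641; B=V−Δ·S=100.0012
The time-0 hedge costs 27.9187, which is the no-arbitrage price.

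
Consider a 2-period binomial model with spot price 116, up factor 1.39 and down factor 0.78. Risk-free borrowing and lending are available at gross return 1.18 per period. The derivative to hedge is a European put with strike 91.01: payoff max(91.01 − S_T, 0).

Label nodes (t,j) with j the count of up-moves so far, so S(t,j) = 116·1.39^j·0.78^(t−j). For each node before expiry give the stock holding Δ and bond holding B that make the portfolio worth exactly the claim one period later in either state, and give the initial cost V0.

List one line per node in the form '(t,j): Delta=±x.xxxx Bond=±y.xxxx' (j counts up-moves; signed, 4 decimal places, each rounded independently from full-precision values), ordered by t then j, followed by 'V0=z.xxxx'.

(0,0): Delta=-0.0843 Bond=11.5132
(1,0): Delta=-0.3703 Bond=39.4630
(1,1): Delta=0.0000 Bond=0.0000
V0=1.7394

Since d<R<u, set p* = (R−d)/(u−d) = 0.6557; price each node as the discounted p*-expectation of its children.
Payoff layer (t=2): V(2,0)=20.4356, V(2,1)=0.0000, V(2,2)=0.0000
Node (1,0) S=90.4800: V=(p*·0.0000+(1−p*)·20.4356)/1.18=5.9620; Δ=(0.0000−20.4356)/(125.7672−70.5744)=-0.3703; B=V−Δ·S=39.4630
Node (1,1) S=161.2400: V=(p*·0.0000+(1−p*)·0.0000)/1.18=0.0000; Δ=(0.0000−0.0000)/(224.1236−125.7672)=0.0000; B=V−Δ·S=0.0000
Node (0,0) S=116.0000: V=(p*·0.0000+(1−p*)·5.9620)/1.18=1.7394; Δ=(0.0000−5.9620)/(161.2400−90.4800)=-0.0843; B=V−Δ·S=11.5132
Self-financing check: at every node Δ·S+B equals the discounted successor values.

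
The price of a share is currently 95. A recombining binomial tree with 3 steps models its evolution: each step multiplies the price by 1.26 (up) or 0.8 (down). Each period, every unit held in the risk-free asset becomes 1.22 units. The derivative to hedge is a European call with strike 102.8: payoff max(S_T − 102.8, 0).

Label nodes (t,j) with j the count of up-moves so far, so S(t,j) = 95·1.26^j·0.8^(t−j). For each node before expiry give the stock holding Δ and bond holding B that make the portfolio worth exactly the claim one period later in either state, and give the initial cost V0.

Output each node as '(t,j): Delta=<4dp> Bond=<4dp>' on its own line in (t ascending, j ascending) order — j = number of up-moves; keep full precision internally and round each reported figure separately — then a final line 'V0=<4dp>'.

Risk-neutral probability p* = (R−d)/(u−d) = (1.22−0.8)/(1.26−0.8) = 0.9130.
At expiry t=3: V(3,0)=0.0000, V(3,1)=0.0000, V(3,2)=17.8576, V(3,3)=87.2357
(2,0): S=60.8000. Δ = (V_up−V_dn)/(S_up−S_dn) = (0.0000−0.0000)/(76.6080−48.6400) = 0.0000. V = [p*·0.0000 + (1−p*)·0.0000]/1.22 = 0.0000. B = V − Δ·S = 0.0000.
(2,1): S=95.7600. Δ = (V_up−V_dn)/(S_up−S_dn) = (17.8576−0.0000)/(120.6576−76.6080) = 0.4054. V = [p*·17.8576 + (1−p*)·0.0000]/1.22 = 13.3646. B = V − Δ·S = -25.4563.
(2,2): S=150.8220. Δ = (V_up−V_dn)/(S_up−S_dn) = (87.2357−17.8576)/(190.0357−120.6576) = 1.0000. V = [p*·87.2357 + (1−p*)·17.8576]/1.22 = 66.5597. B = V − Δ·S = -84.2623.
(1,0): S=76.0000. Δ = (V_up−V_dn)/(S_up−S_dn) = (13.3646−0.0000)/(95.7600−60.8000) = 0.3823. V = [p*·13.3646 + (1−p*)·0.0000]/1.22 = 10.0020. B = V − Δ·S = -19.0514.
(1,1): S=119.7000. Δ = (V_up−V_dn)/(S_up−S_dn) = (66.5597−13.3646)/(150.8220−95.7600) = 0.9661. V = [p*·66.5597 + (1−p*)·13.3646]/1.22 = 50.7656. B = V − Δ·S = -64.8760.
(0,0): S=95.0000. Δ = (V_up−V_dn)/(S_up−S_dn) = (50.7656−10.0020)/(119.7000−76.0000) = 0.9328. V = [p*·50.7656 + (1−p*)·10.0020]/1.22 = 38.7057. B = V − Δ·S = -49.9109.
Root portfolio cost Δ·95+B reproduces V0=38.7057.

(0,0): Delta=0.9328 Bond=-49.9109
(1,0): Delta=0.3823 Bond=-19.0514
(1,1): Delta=0.9661 Bond=-64.8760
(2,0): Delta=0.0000 Bond=0.0000
(2,1): Delta=0.4054 Bond=-25.4563
(2,2): Delta=1.0000 Bond=-84.2623
V0=38.7057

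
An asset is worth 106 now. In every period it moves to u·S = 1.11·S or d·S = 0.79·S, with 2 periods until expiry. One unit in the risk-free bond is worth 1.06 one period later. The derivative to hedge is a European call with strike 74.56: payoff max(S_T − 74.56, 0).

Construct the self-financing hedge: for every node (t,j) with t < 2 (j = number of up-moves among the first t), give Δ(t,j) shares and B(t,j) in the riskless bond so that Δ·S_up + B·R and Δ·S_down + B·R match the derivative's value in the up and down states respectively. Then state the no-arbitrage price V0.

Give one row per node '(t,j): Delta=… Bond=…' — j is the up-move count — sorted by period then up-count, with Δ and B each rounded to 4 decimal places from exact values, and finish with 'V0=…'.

The replicating-portfolio and risk-neutral prices coincide; use p* = (1.06−0.79)/(1.11−0.79) = 0.8437 for the latter.
Terminal values V(2,·): V(2,0)=0.0000, V(2,1)=18.3914, V(2,2)=56.0426
Node (1,0) S=83.7400: V=(p*·18.3914+(1−p*)·0.0000)/1.06=14.6394; Δ=(18.3914−0.0000)/(92.9514−66.1546)=0.6863; B=V−Δ·S=-42.8337
Node (1,1) S=117.6600: V=(p*·56.0426+(1−p*)·18.3914)/1.06=47.3204; Δ=(56.0426−18.3914)/(130.6026−92.9514)=1.0000; B=V−Δ·S=-70.3396
Node (0,0) S=106.0000: V=(p*·47.3204+(1−p*)·14.6394)/1.06=39.8245; Δ=(47.3204−14.6394)/(117.6600−83.7400)=0.9635; B=V−Δ·S=-62.3036
Check: Δ(0,0)·S0 + B(0,0) = 39.8245 = V0.

(0,0): Delta=0.9635 Bond=-62.3036
(1,0): Delta=0.6863 Bond=-42.8337
(1,1): Delta=1.0000 Bond=-70.3396
V0=39.8245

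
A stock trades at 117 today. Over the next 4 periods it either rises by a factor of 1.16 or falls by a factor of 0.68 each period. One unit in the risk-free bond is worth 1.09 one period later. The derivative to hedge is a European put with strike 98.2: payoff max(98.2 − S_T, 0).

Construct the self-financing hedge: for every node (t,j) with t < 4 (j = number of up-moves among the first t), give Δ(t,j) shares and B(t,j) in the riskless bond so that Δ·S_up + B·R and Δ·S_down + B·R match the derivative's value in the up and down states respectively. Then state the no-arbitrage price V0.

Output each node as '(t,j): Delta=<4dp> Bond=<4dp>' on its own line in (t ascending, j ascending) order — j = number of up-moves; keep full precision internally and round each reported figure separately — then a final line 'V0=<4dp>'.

No-arbitrage ⇒ martingale measure with p* = (R−d)/(u−d) = 0.8542.
At expiry t=4: V(4,0)=73.1838, V(4,1)=55.5253, V(4,2)=25.4020, V(4,3)=0.0000, V(4,4)=0.0000
(3,0): S=36.7885. Δ = (V_up−V_dn)/(S_up−S_dn) = (55.5253−73.1838)/(42.6747−25.0162) = -1.0000. V = [p*·55.5253 + (1−p*)·73.1838]/1.09 = 53.3032. B = V − Δ·S = 90.0917.
(3,1): S=62.7569. Δ = (V_up−V_dn)/(S_up−S_dn) = (25.4020−55.5253)/(72.7980−42.6747) = -1.0000. V = [p*·25.4020 + (1−p*)·55.5253]/1.09 = 27.3348. B = V − Δ·S = 90.0917.
(3,2): S=107.0559. Δ = (V_up−V_dn)/(S_up−S_dn) = (0.0000−25.4020)/(124.1849−72.7980) = -0.4943. V = [p*·0.0000 + (1−p*)·25.4020]/1.09 = 3.3986. B = V − Δ·S = 56.3193.
(3,3): S=182.6248. Δ = (V_up−V_dn)/(S_up−S_dn) = (0.0000−0.0000)/(211.8448−124.1849) = 0.0000. V = [p*·0.0000 + (1−p*)·0.0000]/1.09 = 0.0000. B = V − Δ·S = 0.0000.
(2,0): S=54.1008. Δ = (V_up−V_dn)/(S_up−S_dn) = (27.3348−53.3032)/(62.7569−36.7885) = -1.0000. V = [p*·27.3348 + (1−p*)·53.3032]/1.09 = 28.5522. B = V − Δ·S = 82.6530.
(2,1): S=92.2896. Δ = (V_up−V_dn)/(S_up−S_dn) = (3.3986−27.3348)/(107.0559−62.7569) = -0.5403. V = [p*·3.3986 + (1−p*)·27.3348]/1.09 = 6.3204. B = V − Δ·S = 56.1876.
(2,2): S=157.4352. Δ = (V_up−V_dn)/(S_up−S_dn) = (0.0000−3.3986)/(182.6248−107.0559) = -0.0450. V = [p*·0.0000 + (1−p*)·3.3986]/1.09 = 0.4547. B = V − Δ·S = 7.5351.
(1,0): S=79.5600. Δ = (V_up−V_dn)/(S_up−S_dn) = (6.3204−28.5522)/(92.2896−54.1008) = -0.5822. V = [p*·6.3204 + (1−p*)·28.5522]/1.09 = 8.7730. B = V − Δ·S = 55.0891.
(1,1): S=135.7200. Δ = (V_up−V_dn)/(S_up−S_dn) = (0.4547−6.3204)/(157.4352−92.2896) = -0.0900. V = [p*·0.4547 + (1−p*)·6.3204]/1.09 = 1.2019. B = V − Δ·S = 13.4222.
(0,0): S=117.0000. Δ = (V_up−V_dn)/(S_up−S_dn) = (1.2019−8.7730)/(135.7200−79.5600) = -0.1348. V = [p*·1.2019 + (1−p*)·8.7730]/1.09 = 2.1157. B = V − Δ·S = 17.8887.
Check: Δ(0,0)·S0 + B(0,0) = 2.1157 = V0.

(0,0): Delta=-0.1348 Bond=17.8887
(1,0): Delta=-0.5822 Bond=55.0891
(1,1): Delta=-0.0900 Bond=13.4222
(2,0): Delta=-1.0000 Bond=82.6530
(2,1): Delta=-0.5403 Bond=56.1876
(2,2): Delta=-0.0450 Bond=7.5351
(3,0): Delta=-1.0000 Bond=90.0917
(3,1): Delta=-1.0000 Bond=90.0917
(3,2): Delta=-0.4943 Bond=56.3193
(3,3): Delta=0.0000 Bond=0.0000
V0=2.1157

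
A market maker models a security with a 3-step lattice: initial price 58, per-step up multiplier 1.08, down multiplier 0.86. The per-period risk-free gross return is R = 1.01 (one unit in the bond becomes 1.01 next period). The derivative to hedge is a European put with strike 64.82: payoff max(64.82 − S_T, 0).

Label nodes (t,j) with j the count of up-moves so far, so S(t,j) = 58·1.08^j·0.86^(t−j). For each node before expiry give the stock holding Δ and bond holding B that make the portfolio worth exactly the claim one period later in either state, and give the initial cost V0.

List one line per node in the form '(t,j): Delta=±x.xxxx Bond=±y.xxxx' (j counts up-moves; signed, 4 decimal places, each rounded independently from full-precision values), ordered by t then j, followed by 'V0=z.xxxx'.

(0,0): Delta=-0.7056 Bond=48.3741
(1,0): Delta=-1.0000 Bond=63.5428
(1,1): Delta=-0.5962 Bond=42.0049
(2,0): Delta=-1.0000 Bond=64.1782
(2,1): Delta=-1.0000 Bond=64.1782
(2,2): Delta=-0.4461 Bond=32.2735
V0=7.4496

Risk-neutral probability p* = (R−d)/(u−d) = (1.01−0.86)/(1.08−0.86) = 0.6818.
At expiry t=3: V(3,0)=27.9288, V(3,1)=18.4915, V(3,2)=6.6400, V(3,3)=0.0000
Node (2,0) S=42.8968: V=(p*·18.4915+(1−p*)·27.9288)/1.01=21.2814; Δ=(18.4915−27.9288)/(46.3285−36.8912)=-1.0000; B=V−Δ·S=64.1782
Node (2,1) S=53.8704: V=(p*·6.6400+(1−p*)·18.4915)/1.01=10.3078; Δ=(6.6400−18.4915)/(58.1800−46.3285)=-1.0000; B=V−Δ·S=64.1782
Node (2,2) S=67.6512: V=(p*·0.0000+(1−p*)·6.6400)/1.01=2.0918; Δ=(0.0000−6.6400)/(73.0633−58.1800)=-0.4461; B=V−Δ·S=32.2735
Node (1,0) S=49.8800: V=(p*·10.3078+(1−p*)·21.2814)/1.01=13.6628; Δ=(10.3078−21.2814)/(53.8704−42.8968)=-1.0000; B=V−Δ·S=63.5428
Node (1,1) S=62.6400: V=(p*·2.0918+(1−p*)·10.3078)/1.01=4.6594; Δ=(2.0918−10.3078)/(67.6512−53.8704)=-0.5962; B=V−Δ·S=42.0049
Node (0,0) S=58.0000: V=(p*·4.6594+(1−p*)·13.6628)/1.01=7.4496; Δ=(4.6594−13.6628)/(62.6400−49.8800)=-0.7056; B=V−Δ·S=48.3741
The time-0 hedge costs 7.4496, which is the no-arbitrage price.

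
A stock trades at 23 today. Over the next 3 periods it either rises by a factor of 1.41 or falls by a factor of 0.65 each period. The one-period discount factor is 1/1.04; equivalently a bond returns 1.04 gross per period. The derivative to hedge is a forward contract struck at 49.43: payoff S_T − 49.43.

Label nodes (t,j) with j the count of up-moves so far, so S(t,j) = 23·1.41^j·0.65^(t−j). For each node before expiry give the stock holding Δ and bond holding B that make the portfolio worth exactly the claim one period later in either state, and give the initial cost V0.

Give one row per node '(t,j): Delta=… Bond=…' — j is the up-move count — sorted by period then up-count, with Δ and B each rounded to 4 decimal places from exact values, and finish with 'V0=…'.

No-arbitrage ⇒ martingale measure with p* = (R−d)/(u−d) = 0.5132.
Terminal values V(3,·): V(3,0)=-43.1136, V(3,1)=-35.7283, V(3,2)=-19.7079, V(3,3)=15.0441
(2,0): S=9.7175. Δ = (V_up−V_dn)/(S_up−S_dn) = (-35.7283−-43.1136)/(13.7017−6.3164) = 1.0000. V = [p*·-35.7283 + (1−p*)·-43.1136]/1.04 = -37.8113. B = V − Δ·S = -47.5288.
(2,1): S=21.0795. Δ = (V_up−V_dn)/(S_up−S_dn) = (-19.7079−-35.7283)/(29.7221−13.7017) = 1.0000. V = [p*·-19.7079 + (1−p*)·-35.7283]/1.04 = -26.4493. B = V − Δ·S = -47.5288.
(2,2): S=45.7263. Δ = (V_up−V_dn)/(S_up−S_dn) = (15.0441−-19.7079)/(64.4741−29.7221) = 1.0000. V = [p*·15.0441 + (1−p*)·-19.7079]/1.04 = -1.8025. B = V − Δ·S = -47.5288.
(1,0): S=14.9500. Δ = (V_up−V_dn)/(S_up−S_dn) = (-26.4493−-37.8113)/(21.0795−9.7175) = 1.0000. V = [p*·-26.4493 + (1−p*)·-37.8113]/1.04 = -30.7508. B = V − Δ·S = -45.7008.
(1,1): S=32.4300. Δ = (V_up−V_dn)/(S_up−S_dn) = (-1.8025−-26.4493)/(45.7263−21.0795) = 1.0000. V = [p*·-1.8025 + (1−p*)·-26.4493]/1.04 = -13.2708. B = V − Δ·S = -45.7008.
(0,0): S=23.0000. Δ = (V_up−V_dn)/(S_up−S_dn) = (-13.2708−-30.7508)/(32.4300−14.9500) = 1.0000. V = [p*·-13.2708 + (1−p*)·-30.7508]/1.04 = -20.9431. B = V − Δ·S = -43.9431.
Check: Δ(0,0)·S0 + B(0,0) = -20.9431 = V0.

(0,0): Delta=1.0000 Bond=-43.9431
(1,0): Delta=1.0000 Bond=-45.7008
(1,1): Delta=1.0000 Bond=-45.7008
(2,0): Delta=1.0000 Bond=-47.5288
(2,1): Delta=1.0000 Bond=-47.5288
(2,2): Delta=1.0000 Bond=-47.5288
V0=-20.9431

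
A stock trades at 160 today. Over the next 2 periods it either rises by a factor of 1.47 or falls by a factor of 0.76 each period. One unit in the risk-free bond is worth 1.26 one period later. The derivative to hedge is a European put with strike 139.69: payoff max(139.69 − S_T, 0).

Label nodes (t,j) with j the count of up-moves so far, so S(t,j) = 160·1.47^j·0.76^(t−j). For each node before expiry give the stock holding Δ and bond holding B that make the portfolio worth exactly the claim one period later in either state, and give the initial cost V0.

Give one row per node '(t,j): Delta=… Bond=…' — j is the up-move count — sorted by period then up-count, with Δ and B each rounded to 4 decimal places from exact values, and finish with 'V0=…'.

(0,0): Delta=-0.0977 Bond=18.2348
(1,0): Delta=-0.5476 Bond=77.6803
(1,1): Delta=0.0000 Bond=0.0000
V0=2.6050

Under the risk-neutral measure, an up-move has probability p* = (R−d)/(u−d) = 0.7042 and values discount at R = 1.26.
Terminal payoffs: V(2,0)=47.2740, V(2,1)=0.0000, V(2,2)=0.0000
  t=1,j=0: stock 121.6000 → up 178.7520 (V=0.0000), down 92.4160 (V=47.2740). Price 11.0972; hedge Δ=-0.5476, bond B=77.6803.
  t=1,j=1: stock 235.2000 → up 345.7440 (V=0.0000), down 178.7520 (V=0.0000). Price 0.0000; hedge Δ=0.0000, bond B=0.0000.
  t=0,j=0: stock 160.0000 → up 235.2000 (V=0.0000), down 121.6000 (V=11.0972). Price 2.6050; hedge Δ=-0.0977, bond B=18.2348.
Root portfolio cost Δ·160+B reproduces V0=2.6050.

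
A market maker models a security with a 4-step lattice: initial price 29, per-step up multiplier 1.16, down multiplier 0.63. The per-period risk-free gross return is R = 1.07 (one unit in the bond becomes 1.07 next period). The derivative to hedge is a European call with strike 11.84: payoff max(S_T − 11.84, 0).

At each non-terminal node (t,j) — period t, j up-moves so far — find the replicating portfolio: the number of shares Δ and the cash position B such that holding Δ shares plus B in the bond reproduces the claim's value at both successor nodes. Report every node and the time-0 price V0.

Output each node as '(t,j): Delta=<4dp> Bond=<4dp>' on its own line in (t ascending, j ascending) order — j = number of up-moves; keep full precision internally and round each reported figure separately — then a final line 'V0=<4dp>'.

The replicating-portfolio and risk-neutral prices coincide; use p* = (1.07−0.63)/(1.16−0.63) = 0.8302 for the latter.
At expiry t=4: V(4,0)=0.0000, V(4,1)=0.0000, V(4,2)=3.6480, V(4,3)=16.6776, V(4,4)=40.6685
Node (3,0) S=7.2514: V=(p*·0.0000+(1−p*)·0.0000)/1.07=0.0000; Δ=(0.0000−0.0000)/(8.4116−4.5684)=0.0000; B=V−Δ·S=0.0000
Node (3,1) S=13.3517: V=(p*·3.6480+(1−p*)·0.0000)/1.07=2.8304; Δ=(3.6480−0.0000)/(15.4880−8.4116)=0.5155; B=V−Δ·S=-4.0526
Node (3,2) S=24.5841: V=(p*·16.6776+(1−p*)·3.6480)/1.07=13.5187; Δ=(16.6776−3.6480)/(28.5176−15.4880)=1.0000; B=V−Δ·S=-11.0654
Node (3,3) S=45.2660: V=(p*·40.6685+(1−p*)·16.6776)/1.07=34.2006; Δ=(40.6685−16.6776)/(52.5085−28.5176)=1.0000; B=V−Δ·S=-11.0654
Node (2,0) S=11.5101: V=(p*·2.8304+(1−p*)·0.0000)/1.07=2.1960; Δ=(2.8304−0.0000)/(13.3517−7.2514)=0.4640; B=V−Δ·S=-3.1443
Node (2,1) S=21.1932: V=(p*·13.5187+(1−p*)·2.8304)/1.07=10.9380; Δ=(13.5187−2.8304)/(24.5841−13.3517)=0.9516; B=V−Δ·S=-9.2286
Node (2,2) S=39.0224: V=(p*·34.2006+(1−p*)·13.5187)/1.07=28.6809; Δ=(34.2006−13.5187)/(45.2660−24.5841)=1.0000; B=V−Δ·S=-10.3415
Node (1,0) S=18.2700: V=(p*·10.9380+(1−p*)·2.1960)/1.07=8.8351; Δ=(10.9380−2.1960)/(21.1932−11.5101)=0.9028; B=V−Δ·S=-7.6592
Node (1,1) S=33.6400: V=(p*·28.6809+(1−p*)·10.9380)/1.07=23.9887; Δ=(28.6809−10.9380)/(39.0224−21.1932)=0.9952; B=V−Δ·S=-9.4883
Node (0,0) S=29.0000: V=(p*·23.9887+(1−p*)·8.8351)/1.07=20.0145; Δ=(23.9887−8.8351)/(33.6400−18.2700)=0.9859; B=V−Δ·S=-8.5773
Check: Δ(0,0)·S0 + B(0,0) = 20.0145 = V0.

(0,0): Delta=0.9859 Bond=-8.5773
(1,0): Delta=0.9028 Bond=-7.6592
(1,1): Delta=0.9952 Bond=-9.4883
(2,0): Delta=0.4640 Bond=-3.1443
(2,1): Delta=0.9516 Bond=-9.2286
(2,2): Delta=1.0000 Bond=-10.3415
(3,0): Delta=0.0000 Bond=0.0000
(3,1): Delta=0.5155 Bond=-4.0526
(3,2): Delta=1.0000 Bond=-11.0654
(3,3): Delta=1.0000 Bond=-11.0654
V0=20.0145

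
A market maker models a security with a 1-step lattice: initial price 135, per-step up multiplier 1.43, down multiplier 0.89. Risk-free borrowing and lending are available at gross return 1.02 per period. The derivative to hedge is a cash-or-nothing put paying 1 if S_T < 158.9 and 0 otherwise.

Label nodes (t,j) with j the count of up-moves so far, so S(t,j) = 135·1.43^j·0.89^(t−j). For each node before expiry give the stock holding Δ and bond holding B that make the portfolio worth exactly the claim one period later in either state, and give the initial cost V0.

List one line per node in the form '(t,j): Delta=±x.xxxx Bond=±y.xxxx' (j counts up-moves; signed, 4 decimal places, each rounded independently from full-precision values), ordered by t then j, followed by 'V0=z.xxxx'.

(0,0): Delta=-0.0137 Bond=2.5962
V0=0.7444

The replicating-portfolio and risk-neutral prices coincide; use p* = (1.02−0.89)/(1.43−0.89) = 0.2407 for the latter.
Terminal values V(1,·): V(1,0)=1.0000, V(1,1)=0.0000
  t=0,j=0: stock 135.0000 → up 193.0500 (V=0.0000), down 120.1500 (V=1.0000). Price 0.7444; hedge Δ=-0.0137, bond B=2.5962.
The time-0 hedge costs 0.7444, which is the no-arbitrage price.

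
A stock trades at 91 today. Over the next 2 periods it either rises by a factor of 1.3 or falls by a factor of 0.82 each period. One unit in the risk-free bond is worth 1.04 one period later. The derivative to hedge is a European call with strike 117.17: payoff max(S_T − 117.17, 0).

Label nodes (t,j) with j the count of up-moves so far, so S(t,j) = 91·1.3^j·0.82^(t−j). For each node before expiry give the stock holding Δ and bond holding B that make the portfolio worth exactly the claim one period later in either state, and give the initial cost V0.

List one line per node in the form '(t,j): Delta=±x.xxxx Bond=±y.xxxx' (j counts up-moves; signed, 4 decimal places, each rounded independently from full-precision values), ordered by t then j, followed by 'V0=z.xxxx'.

(0,0): Delta=0.3695 Bond=-26.5098
(1,0): Delta=0.0000 Bond=0.0000
(1,1): Delta=0.6449 Bond=-60.1530
V0=7.1124

Under the risk-neutral measure, an up-move has probability p* = (R−d)/(u−d) = 0.4583 and values discount at R = 1.04.
Payoff layer (t=2): V(2,0)=0.0000, V(2,1)=0.0000, V(2,2)=36.6200
(1,0): S=74.6200. Δ = (V_up−V_dn)/(S_up−S_dn) = (0.0000−0.0000)/(97.0060−61.1884) = 0.0000. V = [p*·0.0000 + (1−p*)·0.0000]/1.04 = 0.0000. B = V − Δ·S = 0.0000.
(1,1): S=118.3000. Δ = (V_up−V_dn)/(S_up−S_dn) = (36.6200−0.0000)/(153.7900−97.0060) = 0.6449. V = [p*·36.6200 + (1−p*)·0.0000]/1.04 = 16.1386. B = V − Δ·S = -60.1530.
(0,0): S=91.0000. Δ = (V_up−V_dn)/(S_up−S_dn) = (16.1386−0.0000)/(118.3000−74.6200) = 0.3695. V = [p*·16.1386 + (1−p*)·0.0000]/1.04 = 7.1124. B = V − Δ·S = -26.5098.
Check: Δ(0,0)·S0 + B(0,0) = 7.1124 = V0.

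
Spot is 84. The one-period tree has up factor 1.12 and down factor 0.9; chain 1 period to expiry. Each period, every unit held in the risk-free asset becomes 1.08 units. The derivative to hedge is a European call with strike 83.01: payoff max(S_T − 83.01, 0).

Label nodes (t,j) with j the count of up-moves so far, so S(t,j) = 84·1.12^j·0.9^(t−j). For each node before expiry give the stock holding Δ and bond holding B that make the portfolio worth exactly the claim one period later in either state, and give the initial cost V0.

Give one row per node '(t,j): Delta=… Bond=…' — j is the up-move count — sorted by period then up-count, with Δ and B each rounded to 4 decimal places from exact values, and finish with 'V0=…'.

No-arbitrage ⇒ martingale measure with p* = (R−d)/(u−d) = 0.8182.
Payoff layer (t=1): V(1,0)=0.0000, V(1,1)=11.0700
Node (0,0) S=84.0000: V=(p*·11.0700+(1−p*)·0.0000)/1.08=8.3864; Δ=(11.0700−0.0000)/(94.0800−75.6000)=0.5990; B=V−Δ·S=-41.9318
Root portfolio cost Δ·84+B reproduces V0=8.3864.

(0,0): Delta=0.5990 Bond=-41.9318
V0=8.3864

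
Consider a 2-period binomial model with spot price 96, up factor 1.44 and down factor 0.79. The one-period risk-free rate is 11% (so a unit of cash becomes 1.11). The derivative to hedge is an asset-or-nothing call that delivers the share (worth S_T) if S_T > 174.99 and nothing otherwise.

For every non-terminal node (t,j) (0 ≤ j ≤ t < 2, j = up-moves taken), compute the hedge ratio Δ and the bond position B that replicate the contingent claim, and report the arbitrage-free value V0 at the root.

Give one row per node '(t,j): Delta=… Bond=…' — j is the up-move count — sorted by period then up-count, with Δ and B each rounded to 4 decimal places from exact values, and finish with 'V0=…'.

No-arbitrage ⇒ martingale measure with p* = (R−d)/(u−d) = 0.4923.
At expiry t=2: V(2,0)=0.0000, V(2,1)=0.0000, V(2,2)=199.0656
Node (1,0) S=75.8400: V=(p*·0.0000+(1−p*)·0.0000)/1.11=0.0000; Δ=(0.0000−0.0000)/(109.2096−59.9136)=0.0000; B=V−Δ·S=0.0000
Node (1,1) S=138.2400: V=(p*·199.0656+(1−p*)·0.0000)/1.11=88.2897; Δ=(199.0656−0.0000)/(199.0656−109.2096)=2.2154; B=V−Δ·S=-217.9651
Node (0,0) S=96.0000: V=(p*·88.2897+(1−p*)·0.0000)/1.11=39.1583; Δ=(88.2897−0.0000)/(138.2400−75.8400)=1.4149; B=V−Δ·S=-96.6720
Each (Δ,B) replicates both successor values, so the strategy is self-financing and V0 is arbitrage-free.

(0,0): Delta=1.4149 Bond=-96.6720
(1,0): Delta=0.0000 Bond=0.0000
(1,1): Delta=2.2154 Bond=-217.9651
V0=39.1583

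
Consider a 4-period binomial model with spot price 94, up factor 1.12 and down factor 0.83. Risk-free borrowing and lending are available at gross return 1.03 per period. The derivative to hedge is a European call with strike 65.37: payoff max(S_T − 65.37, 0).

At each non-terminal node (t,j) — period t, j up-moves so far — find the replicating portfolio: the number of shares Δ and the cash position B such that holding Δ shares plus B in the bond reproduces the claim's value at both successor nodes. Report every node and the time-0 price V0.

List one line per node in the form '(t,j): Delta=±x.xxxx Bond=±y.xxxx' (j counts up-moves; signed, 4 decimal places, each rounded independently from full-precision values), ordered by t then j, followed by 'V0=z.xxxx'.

(0,0): Delta=0.9498 Bond=-52.8077
(1,0): Delta=0.8452 Bond=-46.2358
(1,1): Delta=0.9846 Bond=-58.0621
(2,0): Delta=0.5655 Bond=-29.5093
(2,1): Delta=0.9385 Bond=-55.7740
(2,2): Delta=1.0000 Bond=-61.6175
(3,0): Delta=0.0000 Bond=0.0000
(3,1): Delta=0.7541 Bond=-44.0722
(3,2): Delta=1.0000 Bond=-63.4660
(3,3): Delta=1.0000 Bond=-63.4660
V0=36.4696

No-arbitrage ⇒ martingale measure with p* = (R−d)/(u−d) = 0.6897.
Payoff layer (t=4): V(4,0)=0.0000, V(4,1)=0.0000, V(4,2)=15.8607, V(4,3)=44.2425, V(4,4)=82.5408
(3,0): S=53.7480. Δ = (V_up−V_dn)/(S_up−S_dn) = (0.0000−0.0000)/(60.1977−44.6108) = 0.0000. V = [p*·0.0000 + (1−p*)·0.0000]/1.03 = 0.0000. B = V − Δ·S = 0.0000.
(3,1): S=72.5274. Δ = (V_up−V_dn)/(S_up−S_dn) = (15.8607−0.0000)/(81.2307−60.1977) = 0.7541. V = [p*·15.8607 + (1−p*)·0.0000]/1.03 = 10.6198. B = V − Δ·S = -44.0722.
(3,2): S=97.8683. Δ = (V_up−V_dn)/(S_up−S_dn) = (44.2425−15.8607)/(109.6125−81.2307) = 1.0000. V = [p*·44.2425 + (1−p*)·15.8607]/1.03 = 34.4023. B = V − Δ·S = -63.4660.
(3,3): S=132.0632. Δ = (V_up−V_dn)/(S_up−S_dn) = (82.5408−44.2425)/(147.9108−109.6125) = 1.0000. V = [p*·82.5408 + (1−p*)·44.2425]/1.03 = 68.5972. B = V − Δ·S = -63.4660.
(2,0): S=64.7566. Δ = (V_up−V_dn)/(S_up−S_dn) = (10.6198−0.0000)/(72.5274−53.7480) = 0.5655. V = [p*·10.6198 + (1−p*)·0.0000]/1.03 = 7.1107. B = V − Δ·S = -29.5093.
(2,1): S=87.3824. Δ = (V_up−V_dn)/(S_up−S_dn) = (34.4023−10.6198)/(97.8683−72.5274) = 0.9385. V = [p*·34.4023 + (1−p*)·10.6198]/1.03 = 26.2345. B = V − Δ·S = -55.7740.
(2,2): S=117.9136. Δ = (V_up−V_dn)/(S_up−S_dn) = (68.5972−34.4023)/(132.0632−97.8683) = 1.0000. V = [p*·68.5972 + (1−p*)·34.4023]/1.03 = 56.2961. B = V − Δ·S = -61.6175.
(1,0): S=78.0200. Δ = (V_up−V_dn)/(S_up−S_dn) = (26.2345−7.1107)/(87.3824−64.7566) = 0.8452. V = [p*·26.2345 + (1−p*)·7.1107]/1.03 = 19.7083. B = V − Δ·S = -46.2358.
(1,1): S=105.2800. Δ = (V_up−V_dn)/(S_up−S_dn) = (56.2961−26.2345)/(117.9136−87.3824) = 0.9846. V = [p*·56.2961 + (1−p*)·26.2345]/1.03 = 45.5987. B = V − Δ·S = -58.0621.
(0,0): S=94.0000. Δ = (V_up−V_dn)/(S_up−S_dn) = (45.5987−19.7083)/(105.2800−78.0200) = 0.9498. V = [p*·45.5987 + (1−p*)·19.7083]/1.03 = 36.4696. B = V − Δ·S = -52.8077.
Check: Δ(0,0)·S0 + B(0,0) = 36.4696 = V0.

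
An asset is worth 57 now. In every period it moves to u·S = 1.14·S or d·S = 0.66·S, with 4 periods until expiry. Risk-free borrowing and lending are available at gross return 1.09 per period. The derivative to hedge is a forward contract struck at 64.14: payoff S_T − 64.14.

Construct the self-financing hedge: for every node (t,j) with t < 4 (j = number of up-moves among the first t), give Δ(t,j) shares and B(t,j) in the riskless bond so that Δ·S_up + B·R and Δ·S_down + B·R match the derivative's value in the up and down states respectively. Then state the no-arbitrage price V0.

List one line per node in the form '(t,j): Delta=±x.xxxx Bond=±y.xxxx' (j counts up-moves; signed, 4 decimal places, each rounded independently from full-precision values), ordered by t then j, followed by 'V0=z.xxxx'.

(0,0): Delta=1.0000 Bond=-45.4384
(1,0): Delta=1.0000 Bond=-49.5278
(1,1): Delta=1.0000 Bond=-49.5278
(2,0): Delta=1.0000 Bond=-53.9854
(2,1): Delta=1.0000 Bond=-53.9854
(2,2): Delta=1.0000 Bond=-53.9854
(3,0): Delta=1.0000 Bond=-58.8440
(3,1): Delta=1.0000 Bond=-58.8440
(3,2): Delta=1.0000 Bond=-58.8440
(3,3): Delta=1.0000 Bond=-58.8440
V0=11.5616

The replicating-portfolio and risk-neutral prices coincide; use p* = (1.09−0.66)/(1.14−0.66) = 0.8958 for the latter.
At expiry t=4: V(4,0)=-53.3244, V(4,1)=-45.4585, V(4,2)=-31.8720, V(4,3)=-8.4043, V(4,4)=32.1307
Node (3,0) S=16.3873: V=(p*·-45.4585+(1−p*)·-53.3244)/1.09=-42.4568; Δ=(-45.4585−-53.3244)/(18.6815−10.8156)=1.0000; B=V−Δ·S=-58.8440
Node (3,1) S=28.3053: V=(p*·-31.8720+(1−p*)·-45.4585)/1.09=-30.5387; Δ=(-31.8720−-45.4585)/(32.2680−18.6815)=1.0000; B=V−Δ·S=-58.8440
Node (3,2) S=48.8910: V=(p*·-8.4043+(1−p*)·-31.8720)/1.09=-9.9531; Δ=(-8.4043−-31.8720)/(55.7357−32.2680)=1.0000; B=V−Δ·S=-58.8440
Node (3,3) S=84.4480: V=(p*·32.1307+(1−p*)·-8.4043)/1.09=25.6040; Δ=(32.1307−-8.4043)/(96.2707−55.7357)=1.0000; B=V−Δ·S=-58.8440
Node (2,0) S=24.8292: V=(p*·-30.5387+(1−p*)·-42.4568)/1.09=-29.1562; Δ=(-30.5387−-42.4568)/(28.3053−16.3873)=1.0000; B=V−Δ·S=-53.9854
Node (2,1) S=42.8868: V=(p*·-9.9531+(1−p*)·-30.5387)/1.09=-11.0986; Δ=(-9.9531−-30.5387)/(48.8910−28.3053)=1.0000; B=V−Δ·S=-53.9854
Node (2,2) S=74.0772: V=(p*·25.6040+(1−p*)·-9.9531)/1.09=20.0918; Δ=(25.6040−-9.9531)/(84.4480−48.8910)=1.0000; B=V−Δ·S=-53.9854
Node (1,0) S=37.6200: V=(p*·-11.0986+(1−p*)·-29.1562)/1.09=-11.9078; Δ=(-11.0986−-29.1562)/(42.8868−24.8292)=1.0000; B=V−Δ·S=-49.5278
Node (1,1) S=64.9800: V=(p*·20.0918+(1−p*)·-11.0986)/1.09=15.4522; Δ=(20.0918−-11.0986)/(74.0772−42.8868)=1.0000; B=V−Δ·S=-49.5278
Node (0,0) S=57.0000: V=(p*·15.4522+(1−p*)·-11.9078)/1.09=11.5616; Δ=(15.4522−-11.9078)/(64.9800−37.6200)=1.0000; B=V−Δ·S=-45.4384
Self-financing check: at every node Δ·S+B equals the discounted successor values.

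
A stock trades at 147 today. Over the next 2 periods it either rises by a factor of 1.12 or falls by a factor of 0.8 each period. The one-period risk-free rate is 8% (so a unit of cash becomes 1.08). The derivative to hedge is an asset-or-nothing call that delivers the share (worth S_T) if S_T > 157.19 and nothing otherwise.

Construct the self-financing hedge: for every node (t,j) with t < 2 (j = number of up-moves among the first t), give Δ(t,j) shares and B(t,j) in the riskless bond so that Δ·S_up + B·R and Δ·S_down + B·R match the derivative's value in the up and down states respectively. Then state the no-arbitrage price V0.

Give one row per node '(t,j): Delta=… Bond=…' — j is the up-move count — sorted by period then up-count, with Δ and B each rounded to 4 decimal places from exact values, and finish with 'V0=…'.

Under the risk-neutral measure, an up-move has probability p* = (R−d)/(u−d) = 0.8750 and values discount at R = 1.08.
Terminal values V(2,·): V(2,0)=0.0000, V(2,1)=0.0000, V(2,2)=184.3968
Node (1,0) S=117.6000: V=(p*·0.0000+(1−p*)·0.0000)/1.08=0.0000; Δ=(0.0000−0.0000)/(131.7120−94.0800)=0.0000; B=V−Δ·S=0.0000
Node (1,1) S=164.6400: V=(p*·184.3968+(1−p*)·0.0000)/1.08=149.3956; Δ=(184.3968−0.0000)/(184.3968−131.7120)=3.5000; B=V−Δ·S=-426.8444
Node (0,0) S=147.0000: V=(p*·149.3956+(1−p*)·0.0000)/1.08=121.0381; Δ=(149.3956−0.0000)/(164.6400−117.6000)=3.1759; B=V−Δ·S=-345.8230
Self-financing check: at every node Δ·S+B equals the discounted successor values.

(0,0): Delta=3.1759 Bond=-345.8230
(1,0): Delta=0.0000 Bond=0.0000
(1,1): Delta=3.5000 Bond=-426.8444
V0=121.0381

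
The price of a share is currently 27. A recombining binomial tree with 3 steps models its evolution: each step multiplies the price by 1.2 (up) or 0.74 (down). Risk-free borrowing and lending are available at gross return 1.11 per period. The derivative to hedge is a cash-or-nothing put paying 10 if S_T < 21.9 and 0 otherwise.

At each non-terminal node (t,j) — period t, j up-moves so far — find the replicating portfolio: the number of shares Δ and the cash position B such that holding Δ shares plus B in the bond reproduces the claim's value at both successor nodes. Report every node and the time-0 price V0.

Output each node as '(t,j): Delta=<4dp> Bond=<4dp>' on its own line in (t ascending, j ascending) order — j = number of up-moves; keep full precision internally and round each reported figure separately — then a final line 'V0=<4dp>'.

Since d<R<u, set p* = (R−d)/(u−d) = 0.8043; price each node as the discounted p*-expectation of its children.
Payoff layer (t=3): V(3,0)=10.0000, V(3,1)=10.0000, V(3,2)=0.0000, V(3,3)=0.0000
  t=2,j=0: stock 14.7852 → up 17.7422 (V=10.0000), down 10.9410 (V=10.0000). Price 9.0090; hedge Δ=0.0000, bond B=9.0090.
  t=2,j=1: stock 23.9760 → up 28.7712 (V=0.0000), down 17.7422 (V=10.0000). Price 1.7626; hedge Δ=-0.9067, bond B=23.5018.
  t=2,j=2: stock 38.8800 → up 46.6560 (V=0.0000), down 28.7712 (V=0.0000). Price 0.0000; hedge Δ=0.0000, bond B=0.0000.
  t=1,j=0: stock 19.9800 → up 23.9760 (V=1.7626), down 14.7852 (V=9.0090). Price 2.8652; hedge Δ=-0.7884, bond B=18.6182.
  t=1,j=1: stock 32.4000 → up 38.8800 (V=0.0000), down 23.9760 (V=1.7626). Price 0.3107; hedge Δ=-0.1183, bond B=4.1425.
  t=0,j=0: stock 27.0000 → up 32.4000 (V=0.3107), down 19.9800 (V=2.8652). Price 0.7302; hedge Δ=-0.2057, bond B=6.2835.
Self-financing check: at every node Δ·S+B equals the discounted successor values.

(0,0): Delta=-0.2057 Bond=6.2835
(1,0): Delta=-0.7884 Bond=18.6182
(1,1): Delta=-0.1183 Bond=4.1425
(2,0): Delta=0.0000 Bond=9.0090
(2,1): Delta=-0.9067 Bond=23.5018
(2,2): Delta=0.0000 Bond=0.0000
V0=0.7302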